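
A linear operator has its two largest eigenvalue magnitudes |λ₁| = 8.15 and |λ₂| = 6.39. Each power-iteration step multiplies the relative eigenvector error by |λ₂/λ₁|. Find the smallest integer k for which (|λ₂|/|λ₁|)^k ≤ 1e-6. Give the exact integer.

57

|λ₂/λ₁| = 6.39/8.15 = 0.78405
Need k ≥ ln(1e-6) / ln(0.78405) = -13.8155 / -0.2433 ≈ 56.788
Smallest integer k satisfying the bound: 57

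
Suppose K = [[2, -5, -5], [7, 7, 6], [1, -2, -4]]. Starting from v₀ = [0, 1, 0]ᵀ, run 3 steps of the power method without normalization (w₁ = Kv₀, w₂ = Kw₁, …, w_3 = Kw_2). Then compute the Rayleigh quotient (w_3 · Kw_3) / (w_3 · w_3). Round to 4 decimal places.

7.0676

w1 = Kv₀ = (2·0 + (-5)·1 + (-5)·0; 7·0 + 7·1 + 6·0; 1·0 + (-2)·1 + (-4)·0) = (-5, 7, -2)
w2 = Kw1 = (2·(-5) + (-5)·7 + (-5)·(-2); 7·(-5) + 7·7 + 6·(-2); 1·(-5) + (-2)·7 + (-4)·(-2)) = (-35, 2, -11)
w3 = Kw2 = (-25, -297, 5)
Kw3 = (1410, -2224, 549)
w3·Kw3 = (-25)·1410 + (-297)·(-2224) + 5·549 = 628023; w3·w3 = (-25)·(-25) + (-297)·(-297) + 5·5 = 88859
λ ≈ 628023/88859 = 7.0676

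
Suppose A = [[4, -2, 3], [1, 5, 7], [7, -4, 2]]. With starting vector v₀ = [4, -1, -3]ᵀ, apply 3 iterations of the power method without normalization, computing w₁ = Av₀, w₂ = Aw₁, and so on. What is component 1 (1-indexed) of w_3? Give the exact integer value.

1079

w1 = Av₀ = (4·4 + (-2)·(-1) + 3·(-3); 1·4 + 5·(-1) + 7·(-3); 7·4 + (-4)·(-1) + 2·(-3)) = (9, -22, 26)
w2 = Aw1 = (4·9 + (-2)·(-22) + 3·26; 1·9 + 5·(-22) + 7·26; 7·9 + (-4)·(-22) + 2·26) = (158, 81, 203)
w3 = Aw2 = (1079, 1984, 1188)
The requested component of w3 is 1079.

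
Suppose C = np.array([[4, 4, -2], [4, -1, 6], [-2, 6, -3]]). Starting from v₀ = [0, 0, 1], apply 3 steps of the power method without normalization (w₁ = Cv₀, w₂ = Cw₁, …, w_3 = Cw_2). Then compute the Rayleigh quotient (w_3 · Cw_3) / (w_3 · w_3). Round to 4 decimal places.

w1 = Cv₀ = (4·0 + 4·0 + (-2)·1; 4·0 + (-1)·0 + 6·1; (-2)·0 + 6·0 + (-3)·1) = (-2, 6, -3)
w2 = Cw1 = (4·(-2) + 4·6 + (-2)·(-3); 4·(-2) + (-1)·6 + 6·(-3); (-2)·(-2) + 6·6 + (-3)·(-3)) = (22, -32, 49)
w3 = Cw2 = (-138, 414, -383)
Cw3 = (1870, -3264, 3909)
w3·Cw3 = (-138)·1870 + 414·(-3264) + (-383)·3909 = -3106503; w3·w3 = (-138)·(-138) + 414·414 + (-383)·(-383) = 337129
λ ≈ -3106503/337129 = -9.2146

λ ≈ -9.2146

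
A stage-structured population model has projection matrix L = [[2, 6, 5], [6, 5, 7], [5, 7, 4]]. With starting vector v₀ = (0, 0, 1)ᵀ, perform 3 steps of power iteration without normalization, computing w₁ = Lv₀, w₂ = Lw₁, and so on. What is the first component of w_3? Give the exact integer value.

1152

w1 = Lv₀ = (2·0 + 6·0 + 5·1; 6·0 + 5·0 + 7·1; 5·0 + 7·0 + 4·1) = (5, 7, 4)
w2 = Lw1 = (2·5 + 6·7 + 5·4; 6·5 + 5·7 + 7·4; 5·5 + 7·7 + 4·4) = (72, 93, 90)
w3 = Lw2 = (1152, 1527, 1371)
The requested component of w3 is 1152.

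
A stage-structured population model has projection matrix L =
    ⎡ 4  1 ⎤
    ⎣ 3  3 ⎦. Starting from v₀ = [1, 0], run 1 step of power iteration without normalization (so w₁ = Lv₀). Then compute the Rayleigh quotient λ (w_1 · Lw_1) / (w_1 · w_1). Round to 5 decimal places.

λ ≈ 5.56000

w1 = Lv₀ = (4, 3)
Lw1 = (19, 21)
w1·Lw1 = 4·19 + 3·21 = 139; w1·w1 = 4·4 + 3·3 = 25
λ ≈ 139/25 = 5.56000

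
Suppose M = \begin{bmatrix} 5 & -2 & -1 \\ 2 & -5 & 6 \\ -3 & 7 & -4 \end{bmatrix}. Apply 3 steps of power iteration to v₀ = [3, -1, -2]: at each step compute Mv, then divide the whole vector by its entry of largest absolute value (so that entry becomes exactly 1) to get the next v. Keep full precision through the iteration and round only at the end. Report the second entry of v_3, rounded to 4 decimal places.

Mv0 = (19.00000, -1.00000, -8.00000); divide by 19.00000 → v1 = (1.00000, -0.05263, -0.42105)
Mv1 = (5.52632, -0.26316, -1.68421); divide by 5.52632 → v2 = (1.00000, -0.04762, -0.30476)
Mv2 = (5.40000, 0.40952, -2.11429); divide by 5.40000 → v3 = (1.00000, 0.07584, -0.39153)
Requested entry of v3: 43/567 = 0.0758

0.0758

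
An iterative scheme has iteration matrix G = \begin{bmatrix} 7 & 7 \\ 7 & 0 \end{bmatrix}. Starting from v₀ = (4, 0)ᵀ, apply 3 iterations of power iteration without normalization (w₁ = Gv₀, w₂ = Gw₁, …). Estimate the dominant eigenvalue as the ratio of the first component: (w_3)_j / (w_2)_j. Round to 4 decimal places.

λ ≈ 10.5000

w1 = Gv₀ = (28, 28)
w2 = Gw1 = (392, 196)
w3 = Gw2 = (4116, 2744)
Ratio at component: 4116 / 392 = 10.5000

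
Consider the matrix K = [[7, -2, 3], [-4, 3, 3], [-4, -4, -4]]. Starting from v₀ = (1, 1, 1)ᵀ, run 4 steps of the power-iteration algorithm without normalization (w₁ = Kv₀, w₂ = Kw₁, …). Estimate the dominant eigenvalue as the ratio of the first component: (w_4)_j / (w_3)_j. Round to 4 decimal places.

λ ≈ 10.4923

w1 = Kv₀ = (7·1 + (-2)·1 + 3·1; (-4)·1 + 3·1 + 3·1; (-4)·1 + (-4)·1 + (-4)·1) = (8, 2, -12)
w2 = Kw1 = (7·8 + (-2)·2 + 3·(-12); (-4)·8 + 3·2 + 3·(-12); (-4)·8 + (-4)·2 + (-4)·(-12)) = (16, -62, 8)
w3 = Kw2 = (260, -226, 152)
w4 = Kw3 = (2728, -1262, -744)
Ratio at component: 2728 / 260 = 10.4923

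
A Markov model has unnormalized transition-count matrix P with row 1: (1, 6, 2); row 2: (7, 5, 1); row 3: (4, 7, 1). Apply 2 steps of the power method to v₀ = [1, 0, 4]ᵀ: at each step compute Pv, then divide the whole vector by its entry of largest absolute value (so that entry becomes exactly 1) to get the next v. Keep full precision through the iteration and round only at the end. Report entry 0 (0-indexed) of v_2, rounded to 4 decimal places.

0.7222

Pv0 = (9.00000, 11.00000, 8.00000); divide by 11.00000 → v1 = (0.81818, 1.00000, 0.72727)
Pv1 = (8.27273, 11.45455, 11.00000); divide by 11.45455 → v2 = (0.72222, 1.00000, 0.96032)
Requested entry of v2: 91/126 = 0.7222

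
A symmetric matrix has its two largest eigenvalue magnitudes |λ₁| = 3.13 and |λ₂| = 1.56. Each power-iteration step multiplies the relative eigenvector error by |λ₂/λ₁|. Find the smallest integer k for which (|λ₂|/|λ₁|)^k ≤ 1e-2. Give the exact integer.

7

|λ₂/λ₁| = 1.56/3.13 = 0.49840
Need k ≥ ln(1e-2) / ln(0.49840) = -4.6052 / -0.6963 ≈ 6.613
Smallest integer k satisfying the bound: 7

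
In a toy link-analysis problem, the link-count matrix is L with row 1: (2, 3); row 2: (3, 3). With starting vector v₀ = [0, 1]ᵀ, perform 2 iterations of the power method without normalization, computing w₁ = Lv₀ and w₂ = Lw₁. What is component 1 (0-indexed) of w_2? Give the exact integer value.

w1 = Lv₀ = (2·0 + 3·1; 3·0 + 3·1) = (3, 3)
w2 = Lw1 = (2·3 + 3·3; 3·3 + 3·3) = (15, 18)
The requested component of w2 is 18.

18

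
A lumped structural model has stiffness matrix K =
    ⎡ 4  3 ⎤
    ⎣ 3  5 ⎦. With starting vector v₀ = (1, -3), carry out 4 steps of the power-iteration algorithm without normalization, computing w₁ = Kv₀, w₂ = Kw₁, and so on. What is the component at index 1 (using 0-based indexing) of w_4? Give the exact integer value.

w1 = Kv₀ = (-5, -12)
w2 = Kw1 = (-56, -75)
w3 = Kw2 = (-449, -543)
w4 = Kw3 = (-3425, -4062)
The requested component of w4 is -4062.

-4062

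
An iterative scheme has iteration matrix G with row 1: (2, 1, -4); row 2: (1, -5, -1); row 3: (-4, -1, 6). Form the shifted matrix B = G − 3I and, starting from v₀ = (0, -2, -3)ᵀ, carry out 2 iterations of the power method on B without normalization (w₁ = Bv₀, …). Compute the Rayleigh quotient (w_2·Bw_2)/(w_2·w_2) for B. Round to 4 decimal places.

μ ≈ -5.2273

B = G − 3I has rows (-1, 1, -4); (1, -8, -1); (-4, -1, 3)
w1 = Bv₀ = ((-1)·0 + 1·(-2) + (-4)·(-3); 1·0 + (-8)·(-2) + (-1)·(-3); (-4)·0 + (-1)·(-2) + 3·(-3)) = (10, 19, -7)
w2 = Bw1 = ((-1)·10 + 1·19 + (-4)·(-7); 1·10 + (-8)·19 + (-1)·(-7); (-4)·10 + (-1)·19 + 3·(-7)) = (37, -135, -80)
Bw2 = (148, 1197, -253)
w2·Bw2 = -135879; w2·w2 = 25994; μ ≈ -135879/25994 = -5.2273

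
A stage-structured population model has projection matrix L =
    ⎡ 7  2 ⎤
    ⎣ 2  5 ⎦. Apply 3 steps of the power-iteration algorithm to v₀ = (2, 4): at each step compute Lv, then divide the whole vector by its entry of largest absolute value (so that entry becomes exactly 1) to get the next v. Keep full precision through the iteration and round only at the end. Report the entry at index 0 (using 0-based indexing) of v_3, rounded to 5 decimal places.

1.00000

Lv0 = (22.000000, 24.000000); divide by 24.000000 → v1 = (0.916667, 1.000000)
Lv1 = (8.416667, 6.833333); divide by 8.416667 → v2 = (1.000000, 0.811881)
Lv2 = (8.623762, 6.059406); divide by 8.623762 → v3 = (1.000000, 0.702641)
Requested entry of v3: 1742/1742 = 1.00000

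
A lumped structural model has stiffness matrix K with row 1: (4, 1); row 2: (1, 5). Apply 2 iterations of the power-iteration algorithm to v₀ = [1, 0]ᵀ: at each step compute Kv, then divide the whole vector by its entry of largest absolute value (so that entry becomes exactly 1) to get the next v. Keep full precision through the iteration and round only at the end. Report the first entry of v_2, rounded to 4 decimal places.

Kv0 = (4.00000, 1.00000); divide by 4.00000 → v1 = (1.00000, 0.25000)
Kv1 = (4.25000, 2.25000); divide by 4.25000 → v2 = (1.00000, 0.52941)
Requested entry of v2: 17/17 = 1.0000

1.0000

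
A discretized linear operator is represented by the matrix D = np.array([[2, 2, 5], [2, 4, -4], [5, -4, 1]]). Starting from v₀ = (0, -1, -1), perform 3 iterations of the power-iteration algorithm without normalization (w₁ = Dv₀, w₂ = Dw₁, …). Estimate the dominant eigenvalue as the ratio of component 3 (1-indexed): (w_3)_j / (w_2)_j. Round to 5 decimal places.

w1 = Dv₀ = (-7, 0, 3)
w2 = Dw1 = (1, -26, -32)
w3 = Dw2 = (-210, 26, 77)
Ratio at component: 77 / -32 = -2.40625

-2.40625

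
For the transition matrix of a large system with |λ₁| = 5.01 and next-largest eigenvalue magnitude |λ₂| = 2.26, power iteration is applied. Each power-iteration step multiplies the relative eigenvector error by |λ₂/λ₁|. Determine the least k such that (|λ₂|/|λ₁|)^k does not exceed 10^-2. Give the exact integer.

6

|λ₂/λ₁| = 2.26/5.01 = 0.45110
Need k ≥ ln(10^-2) / ln(0.45110) = -4.6052 / -0.7961 ≈ 5.785
Smallest integer k satisfying the bound: 6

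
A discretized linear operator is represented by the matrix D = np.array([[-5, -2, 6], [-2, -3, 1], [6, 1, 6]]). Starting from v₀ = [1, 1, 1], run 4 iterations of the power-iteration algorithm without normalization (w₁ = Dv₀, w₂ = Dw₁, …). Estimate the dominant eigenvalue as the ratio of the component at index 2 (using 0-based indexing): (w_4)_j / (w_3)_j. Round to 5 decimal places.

5.18349

w1 = Dv₀ = ((-5)·1 + (-2)·1 + 6·1; (-2)·1 + (-3)·1 + 1·1; 6·1 + 1·1 + 6·1) = (-1, -4, 13)
w2 = Dw1 = ((-5)·(-1) + (-2)·(-4) + 6·13; (-2)·(-1) + (-3)·(-4) + 1·13; 6·(-1) + 1·(-4) + 6·13) = (91, 27, 68)
w3 = Dw2 = (-101, -195, 981)
w4 = Dw3 = (6781, 1768, 5085)
Ratio at component: 5085 / 981 = 5.18349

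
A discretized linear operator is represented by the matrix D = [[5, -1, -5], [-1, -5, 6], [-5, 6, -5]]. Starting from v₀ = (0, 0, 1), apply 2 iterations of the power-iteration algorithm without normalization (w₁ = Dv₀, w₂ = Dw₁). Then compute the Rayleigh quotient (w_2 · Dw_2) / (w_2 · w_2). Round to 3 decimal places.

λ ≈ -9.963

w1 = Dv₀ = (5·0 + (-1)·0 + (-5)·1; (-1)·0 + (-5)·0 + 6·1; (-5)·0 + 6·0 + (-5)·1) = (-5, 6, -5)
w2 = Dw1 = (5·(-5) + (-1)·6 + (-5)·(-5); (-1)·(-5) + (-5)·6 + 6·(-5); (-5)·(-5) + 6·6 + (-5)·(-5)) = (-6, -55, 86)
Dw2 = (-405, 797, -730)
w2·Dw2 = (-6)·(-405) + (-55)·797 + 86·(-730) = -104185; w2·w2 = (-6)·(-6) + (-55)·(-55) + 86·86 = 10457
λ ≈ -104185/10457 = -9.963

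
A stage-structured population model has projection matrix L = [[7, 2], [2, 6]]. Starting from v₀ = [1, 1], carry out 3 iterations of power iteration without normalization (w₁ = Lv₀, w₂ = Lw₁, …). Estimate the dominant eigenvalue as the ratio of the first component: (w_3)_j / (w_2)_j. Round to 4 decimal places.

8.6709

w1 = Lv₀ = (9, 8)
w2 = Lw1 = (79, 66)
w3 = Lw2 = (685, 554)
Ratio at component: 685 / 79 = 8.6709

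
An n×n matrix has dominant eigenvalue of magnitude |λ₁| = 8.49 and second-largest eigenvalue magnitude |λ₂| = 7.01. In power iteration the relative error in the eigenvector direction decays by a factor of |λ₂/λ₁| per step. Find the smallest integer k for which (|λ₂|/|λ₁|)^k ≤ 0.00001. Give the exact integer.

|λ₂/λ₁| = 7.01/8.49 = 0.82568
Need k ≥ ln(0.00001) / ln(0.82568) = -11.5129 / -0.1916 ≈ 60.104
Smallest integer k satisfying the bound: 61

61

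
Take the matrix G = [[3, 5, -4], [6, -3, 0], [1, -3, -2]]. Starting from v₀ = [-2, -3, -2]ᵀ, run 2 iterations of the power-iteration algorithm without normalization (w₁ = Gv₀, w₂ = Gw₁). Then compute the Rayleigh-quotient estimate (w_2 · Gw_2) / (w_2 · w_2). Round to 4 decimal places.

w1 = Gv₀ = (3·(-2) + 5·(-3) + (-4)·(-2); 6·(-2) + (-3)·(-3) + 0·(-2); 1·(-2) + (-3)·(-3) + (-2)·(-2)) = (-13, -3, 11)
w2 = Gw1 = (3·(-13) + 5·(-3) + (-4)·11; 6·(-13) + (-3)·(-3) + 0·11; 1·(-13) + (-3)·(-3) + (-2)·11) = (-98, -69, -26)
Gw2 = (-535, -381, 161)
w2·Gw2 = (-98)·(-535) + (-69)·(-381) + (-26)·161 = 74533; w2·w2 = (-98)·(-98) + (-69)·(-69) + (-26)·(-26) = 15041
λ ≈ 74533/15041 = 4.9553

4.9553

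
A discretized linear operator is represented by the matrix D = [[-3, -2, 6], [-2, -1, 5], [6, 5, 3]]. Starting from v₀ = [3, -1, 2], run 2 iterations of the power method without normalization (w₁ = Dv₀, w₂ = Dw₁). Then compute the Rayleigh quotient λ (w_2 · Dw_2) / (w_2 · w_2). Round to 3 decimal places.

w1 = Dv₀ = (5, 5, 19)
w2 = Dw1 = (89, 80, 112)
Dw2 = (245, 302, 1270)
w2·Dw2 = 89·245 + 80·302 + 112·1270 = 188205; w2·w2 = 89·89 + 80·80 + 112·112 = 26865
λ ≈ 188205/26865 = 7.006

7.006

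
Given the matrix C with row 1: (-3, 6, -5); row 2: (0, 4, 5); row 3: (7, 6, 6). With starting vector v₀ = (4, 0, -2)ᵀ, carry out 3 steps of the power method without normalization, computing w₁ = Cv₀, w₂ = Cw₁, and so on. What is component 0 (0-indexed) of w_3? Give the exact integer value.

532

w1 = Cv₀ = (-2, -10, 16)
w2 = Cw1 = (-134, 40, 22)
w3 = Cw2 = (532, 270, -566)
The requested component of w3 is 532.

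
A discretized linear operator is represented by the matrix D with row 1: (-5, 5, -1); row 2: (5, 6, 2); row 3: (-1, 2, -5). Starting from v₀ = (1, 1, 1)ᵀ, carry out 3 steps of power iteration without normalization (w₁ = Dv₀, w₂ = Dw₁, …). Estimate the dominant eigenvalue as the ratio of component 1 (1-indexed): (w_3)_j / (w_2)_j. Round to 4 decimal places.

-1.2432

w1 = Dv₀ = ((-5)·1 + 5·1 + (-1)·1; 5·1 + 6·1 + 2·1; (-1)·1 + 2·1 + (-5)·1) = (-1, 13, -4)
w2 = Dw1 = ((-5)·(-1) + 5·13 + (-1)·(-4); 5·(-1) + 6·13 + 2·(-4); (-1)·(-1) + 2·13 + (-5)·(-4)) = (74, 65, 47)
w3 = Dw2 = (-92, 854, -179)
Ratio at component: -92 / 74 = -1.2432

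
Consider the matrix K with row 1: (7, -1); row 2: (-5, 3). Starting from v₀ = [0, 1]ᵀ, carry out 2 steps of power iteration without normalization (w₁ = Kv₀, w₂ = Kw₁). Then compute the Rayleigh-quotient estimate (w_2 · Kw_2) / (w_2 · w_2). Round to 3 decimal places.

w1 = Kv₀ = (-1, 3)
w2 = Kw1 = (-10, 14)
Kw2 = (-84, 92)
w2·Kw2 = (-10)·(-84) + 14·92 = 2128; w2·w2 = (-10)·(-10) + 14·14 = 296
λ ≈ 2128/296 = 7.189

7.189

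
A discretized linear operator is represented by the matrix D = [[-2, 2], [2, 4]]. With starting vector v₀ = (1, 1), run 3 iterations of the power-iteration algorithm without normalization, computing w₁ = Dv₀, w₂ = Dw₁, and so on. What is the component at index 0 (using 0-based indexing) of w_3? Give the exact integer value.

w1 = Dv₀ = ((-2)·1 + 2·1; 2·1 + 4·1) = (0, 6)
w2 = Dw1 = ((-2)·0 + 2·6; 2·0 + 4·6) = (12, 24)
w3 = Dw2 = (24, 120)
The requested component of w3 is 24.

24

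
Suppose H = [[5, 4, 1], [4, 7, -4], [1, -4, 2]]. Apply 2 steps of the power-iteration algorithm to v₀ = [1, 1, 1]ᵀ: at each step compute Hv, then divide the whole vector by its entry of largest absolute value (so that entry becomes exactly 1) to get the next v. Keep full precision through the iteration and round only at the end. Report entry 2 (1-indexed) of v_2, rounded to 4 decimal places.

Hv0 = (10.00000, 7.00000, -1.00000); divide by 10.00000 → v1 = (1.00000, 0.70000, -0.10000)
Hv1 = (7.70000, 9.30000, -2.00000); divide by 9.30000 → v2 = (0.82796, 1.00000, -0.21505)
Requested entry of v2: 93/93 = 1.0000

1.0000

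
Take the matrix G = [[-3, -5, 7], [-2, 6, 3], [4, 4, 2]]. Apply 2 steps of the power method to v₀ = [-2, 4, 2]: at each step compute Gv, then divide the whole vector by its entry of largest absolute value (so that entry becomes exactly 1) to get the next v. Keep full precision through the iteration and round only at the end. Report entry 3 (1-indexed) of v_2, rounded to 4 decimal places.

0.6667

Gv0 = (0.00000, 34.00000, 12.00000); divide by 34.00000 → v1 = (0.00000, 1.00000, 0.35294)
Gv1 = (-2.52941, 7.05882, 4.70588); divide by 7.05882 → v2 = (-0.35833, 1.00000, 0.66667)
Requested entry of v2: 160/240 = 0.6667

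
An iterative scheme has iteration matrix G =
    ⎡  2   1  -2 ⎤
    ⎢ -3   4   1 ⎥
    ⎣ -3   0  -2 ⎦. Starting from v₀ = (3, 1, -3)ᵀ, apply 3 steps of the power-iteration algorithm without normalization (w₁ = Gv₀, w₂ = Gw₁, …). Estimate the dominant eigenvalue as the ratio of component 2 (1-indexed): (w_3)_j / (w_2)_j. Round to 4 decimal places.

w1 = Gv₀ = (2·3 + 1·1 + (-2)·(-3); (-3)·3 + 4·1 + 1·(-3); (-3)·3 + 0·1 + (-2)·(-3)) = (13, -8, -3)
w2 = Gw1 = (2·13 + 1·(-8) + (-2)·(-3); (-3)·13 + 4·(-8) + 1·(-3); (-3)·13 + 0·(-8) + (-2)·(-3)) = (24, -74, -33)
w3 = Gw2 = (40, -401, -6)
Ratio at component: -401 / -74 = 5.4189

5.4189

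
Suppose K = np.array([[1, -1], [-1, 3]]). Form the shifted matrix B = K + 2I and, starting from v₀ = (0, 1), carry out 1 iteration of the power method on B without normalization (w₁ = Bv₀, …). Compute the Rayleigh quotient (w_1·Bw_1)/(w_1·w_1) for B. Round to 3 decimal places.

5.308

B = K + 2I has rows (3, -1); (-1, 5)
w1 = Bv₀ = (-1, 5)
Bw1 = (-8, 26)
w1·Bw1 = 138; w1·w1 = 26; μ ≈ 138/26 = 5.308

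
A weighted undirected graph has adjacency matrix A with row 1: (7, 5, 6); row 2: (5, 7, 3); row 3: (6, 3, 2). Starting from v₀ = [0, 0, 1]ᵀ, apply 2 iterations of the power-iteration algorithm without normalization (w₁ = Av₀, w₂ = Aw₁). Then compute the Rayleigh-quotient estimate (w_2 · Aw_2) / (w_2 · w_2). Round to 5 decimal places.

λ ≈ 15.13130

w1 = Av₀ = (7·0 + 5·0 + 6·1; 5·0 + 7·0 + 3·1; 6·0 + 3·0 + 2·1) = (6, 3, 2)
w2 = Aw1 = (7·6 + 5·3 + 6·2; 5·6 + 7·3 + 3·2; 6·6 + 3·3 + 2·2) = (69, 57, 49)
Aw2 = (1062, 891, 683)
w2·Aw2 = 69·1062 + 57·891 + 49·683 = 157532; w2·w2 = 69·69 + 57·57 + 49·49 = 10411
λ ≈ 157532/10411 = 15.13130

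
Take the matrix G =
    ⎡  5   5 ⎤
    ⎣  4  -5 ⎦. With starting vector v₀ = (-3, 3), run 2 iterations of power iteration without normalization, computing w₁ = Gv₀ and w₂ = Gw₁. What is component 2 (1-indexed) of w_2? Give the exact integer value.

w1 = Gv₀ = (0, -27)
w2 = Gw1 = (-135, 135)
The requested component of w2 is 135.

135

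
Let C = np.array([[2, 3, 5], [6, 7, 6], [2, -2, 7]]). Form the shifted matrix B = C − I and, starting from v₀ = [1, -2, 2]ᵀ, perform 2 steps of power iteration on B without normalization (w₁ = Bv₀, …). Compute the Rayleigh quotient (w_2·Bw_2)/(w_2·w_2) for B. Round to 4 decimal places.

B = C − I has rows (1, 3, 5); (6, 6, 6); (2, -2, 6)
w1 = Bv₀ = (1·1 + 3·(-2) + 5·2; 6·1 + 6·(-2) + 6·2; 2·1 + (-2)·(-2) + 6·2) = (5, 6, 18)
w2 = Bw1 = (1·5 + 3·6 + 5·18; 6·5 + 6·6 + 6·18; 2·5 + (-2)·6 + 6·18) = (113, 174, 106)
Bw2 = (1165, 2358, 514)
w2·Bw2 = 596421; w2·w2 = 54281; μ ≈ 596421/54281 = 10.9877

10.9877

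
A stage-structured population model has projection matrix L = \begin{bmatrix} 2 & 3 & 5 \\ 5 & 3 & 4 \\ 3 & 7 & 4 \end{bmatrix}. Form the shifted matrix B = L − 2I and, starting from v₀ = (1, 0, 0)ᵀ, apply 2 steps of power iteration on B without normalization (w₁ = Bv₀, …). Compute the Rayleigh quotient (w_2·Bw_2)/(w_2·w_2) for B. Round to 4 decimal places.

B = L − 2I has rows (0, 3, 5); (5, 1, 4); (3, 7, 2)
w1 = Bv₀ = (0, 5, 3)
w2 = Bw1 = (30, 17, 41)
Bw2 = (256, 331, 291)
w2·Bw2 = 25238; w2·w2 = 2870; μ ≈ 25238/2870 = 8.7937

8.7937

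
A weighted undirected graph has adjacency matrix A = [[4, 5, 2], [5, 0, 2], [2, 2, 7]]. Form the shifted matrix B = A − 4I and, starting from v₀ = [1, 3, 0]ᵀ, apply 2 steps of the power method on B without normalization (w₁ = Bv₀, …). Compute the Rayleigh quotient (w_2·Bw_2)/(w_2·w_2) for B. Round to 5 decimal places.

B = A − 4I has rows (0, 5, 2); (5, -4, 2); (2, 2, 3)
w1 = Bv₀ = (15, -7, 8)
w2 = Bw1 = (-19, 119, 40)
Bw2 = (675, -491, 320)
w2·Bw2 = -58454; w2·w2 = 16122; μ ≈ -58454/16122 = -3.62573

-3.62573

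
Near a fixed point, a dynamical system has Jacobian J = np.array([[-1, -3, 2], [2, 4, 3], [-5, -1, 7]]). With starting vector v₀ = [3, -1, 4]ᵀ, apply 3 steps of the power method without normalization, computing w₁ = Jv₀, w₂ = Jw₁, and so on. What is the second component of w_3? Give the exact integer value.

w1 = Jv₀ = (8, 14, 14)
w2 = Jw1 = (-22, 114, 44)
w3 = Jw2 = (-232, 544, 304)
The requested component of w3 is 544.

544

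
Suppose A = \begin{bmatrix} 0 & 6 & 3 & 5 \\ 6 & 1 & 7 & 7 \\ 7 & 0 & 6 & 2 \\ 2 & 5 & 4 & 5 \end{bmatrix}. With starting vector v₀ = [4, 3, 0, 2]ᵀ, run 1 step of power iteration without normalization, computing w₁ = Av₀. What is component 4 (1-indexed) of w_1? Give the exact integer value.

w1 = Av₀ = (28, 41, 32, 33)
The requested component of w1 is 33.

33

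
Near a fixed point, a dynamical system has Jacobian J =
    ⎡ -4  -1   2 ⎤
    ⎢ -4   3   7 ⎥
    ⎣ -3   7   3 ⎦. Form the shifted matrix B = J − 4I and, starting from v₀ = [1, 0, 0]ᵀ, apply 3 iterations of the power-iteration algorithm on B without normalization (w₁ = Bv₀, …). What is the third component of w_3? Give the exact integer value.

-80

B = J − 4I has rows (-8, -1, 2); (-4, -1, 7); (-3, 7, -1)
w1 = Bv₀ = ((-8)·1 + (-1)·0 + 2·0; (-4)·1 + (-1)·0 + 7·0; (-3)·1 + 7·0 + (-1)·0) = (-8, -4, -3)
w2 = Bw1 = ((-8)·(-8) + (-1)·(-4) + 2·(-3); (-4)·(-8) + (-1)·(-4) + 7·(-3); (-3)·(-8) + 7·(-4) + (-1)·(-3)) = (62, 15, -1)
w3 = Bw2 = (-513, -270, -80)
Requested component of w3: -80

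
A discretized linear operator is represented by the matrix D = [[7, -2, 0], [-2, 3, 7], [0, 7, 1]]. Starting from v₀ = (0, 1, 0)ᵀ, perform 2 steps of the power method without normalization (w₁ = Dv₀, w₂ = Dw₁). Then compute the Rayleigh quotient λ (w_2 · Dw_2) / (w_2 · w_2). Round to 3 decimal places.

λ ≈ 8.827

w1 = Dv₀ = (7·0 + (-2)·1 + 0·0; (-2)·0 + 3·1 + 7·0; 0·0 + 7·1 + 1·0) = (-2, 3, 7)
w2 = Dw1 = (7·(-2) + (-2)·3 + 0·7; (-2)·(-2) + 3·3 + 7·7; 0·(-2) + 7·3 + 1·7) = (-20, 62, 28)
Dw2 = (-264, 422, 462)
w2·Dw2 = (-20)·(-264) + 62·422 + 28·462 = 44380; w2·w2 = (-20)·(-20) + 62·62 + 28·28 = 5028
λ ≈ 44380/5028 = 8.827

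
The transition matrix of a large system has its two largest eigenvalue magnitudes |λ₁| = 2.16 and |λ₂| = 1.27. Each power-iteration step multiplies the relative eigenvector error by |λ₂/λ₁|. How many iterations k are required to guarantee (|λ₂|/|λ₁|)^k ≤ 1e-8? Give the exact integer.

35

|λ₂/λ₁| = 1.27/2.16 = 0.58796
Need k ≥ ln(1e-8) / ln(0.58796) = -18.4207 / -0.5311 ≈ 34.685
Smallest integer k satisfying the bound: 35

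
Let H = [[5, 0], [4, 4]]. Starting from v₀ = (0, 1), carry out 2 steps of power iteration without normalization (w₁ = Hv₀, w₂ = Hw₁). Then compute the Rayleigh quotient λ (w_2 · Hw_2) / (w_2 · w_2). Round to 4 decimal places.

λ ≈ 4.0000

w1 = Hv₀ = (0, 4)
w2 = Hw1 = (0, 16)
Hw2 = (0, 64)
w2·Hw2 = 0·0 + 16·64 = 1024; w2·w2 = 0·0 + 16·16 = 256
λ ≈ 1024/256 = 4.0000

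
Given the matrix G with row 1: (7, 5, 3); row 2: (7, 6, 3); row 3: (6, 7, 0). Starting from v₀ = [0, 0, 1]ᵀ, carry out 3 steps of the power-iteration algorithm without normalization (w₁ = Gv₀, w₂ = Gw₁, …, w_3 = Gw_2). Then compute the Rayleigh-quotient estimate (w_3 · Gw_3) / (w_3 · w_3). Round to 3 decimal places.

w1 = Gv₀ = (3, 3, 0)
w2 = Gw1 = (36, 39, 39)
w3 = Gw2 = (564, 603, 489)
Gw3 = (8430, 9033, 7605)
w3·Gw3 = 564·8430 + 603·9033 + 489·7605 = 13920264; w3·w3 = 564·564 + 603·603 + 489·489 = 920826
λ ≈ 13920264/920826 = 15.117

15.117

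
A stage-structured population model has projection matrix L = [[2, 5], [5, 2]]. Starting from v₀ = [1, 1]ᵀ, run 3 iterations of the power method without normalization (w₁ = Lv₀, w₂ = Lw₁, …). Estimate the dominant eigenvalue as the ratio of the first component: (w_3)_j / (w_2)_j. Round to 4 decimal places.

w1 = Lv₀ = (2·1 + 5·1; 5·1 + 2·1) = (7, 7)
w2 = Lw1 = (2·7 + 5·7; 5·7 + 2·7) = (49, 49)
w3 = Lw2 = (343, 343)
Ratio at component: 343 / 49 = 7.0000

7.0000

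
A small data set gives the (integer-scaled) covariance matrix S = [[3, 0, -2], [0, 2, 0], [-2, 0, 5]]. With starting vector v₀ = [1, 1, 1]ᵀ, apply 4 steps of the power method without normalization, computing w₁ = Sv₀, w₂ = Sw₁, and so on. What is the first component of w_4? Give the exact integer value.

-247

w1 = Sv₀ = (1, 2, 3)
w2 = Sw1 = (-3, 4, 13)
w3 = Sw2 = (-35, 8, 71)
w4 = Sw3 = (-247, 16, 425)
The requested component of w4 is -247.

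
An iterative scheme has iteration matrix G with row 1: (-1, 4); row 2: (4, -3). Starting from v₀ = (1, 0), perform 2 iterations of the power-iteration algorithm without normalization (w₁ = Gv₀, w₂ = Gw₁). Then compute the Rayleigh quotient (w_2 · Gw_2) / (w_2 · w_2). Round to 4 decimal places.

w1 = Gv₀ = ((-1)·1 + 4·0; 4·1 + (-3)·0) = (-1, 4)
w2 = Gw1 = ((-1)·(-1) + 4·4; 4·(-1) + (-3)·4) = (17, -16)
Gw2 = (-81, 116)
w2·Gw2 = 17·(-81) + (-16)·116 = -3233; w2·w2 = 17·17 + (-16)·(-16) = 545
λ ≈ -3233/545 = -5.9321

-5.9321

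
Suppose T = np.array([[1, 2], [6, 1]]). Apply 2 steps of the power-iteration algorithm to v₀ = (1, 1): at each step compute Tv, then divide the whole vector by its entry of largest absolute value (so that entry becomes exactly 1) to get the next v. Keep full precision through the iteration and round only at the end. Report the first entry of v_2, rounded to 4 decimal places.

0.6800

Tv0 = (3.00000, 7.00000); divide by 7.00000 → v1 = (0.42857, 1.00000)
Tv1 = (2.42857, 3.57143); divide by 3.57143 → v2 = (0.68000, 1.00000)
Requested entry of v2: 17/25 = 0.6800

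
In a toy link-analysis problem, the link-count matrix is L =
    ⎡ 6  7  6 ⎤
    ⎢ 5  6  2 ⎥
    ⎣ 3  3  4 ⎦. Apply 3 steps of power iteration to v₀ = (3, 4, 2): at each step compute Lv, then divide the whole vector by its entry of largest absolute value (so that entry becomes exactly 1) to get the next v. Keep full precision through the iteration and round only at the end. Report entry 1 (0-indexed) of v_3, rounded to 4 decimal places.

0.7345

Lv0 = (58.00000, 43.00000, 29.00000); divide by 58.00000 → v1 = (1.00000, 0.74138, 0.50000)
Lv1 = (14.18966, 10.44828, 7.22414); divide by 14.18966 → v2 = (1.00000, 0.73633, 0.50911)
Lv2 = (14.20899, 10.43621, 7.24544); divide by 14.20899 → v3 = (1.00000, 0.73448, 0.50992)
Requested entry of v3: 8589/11694 = 0.7345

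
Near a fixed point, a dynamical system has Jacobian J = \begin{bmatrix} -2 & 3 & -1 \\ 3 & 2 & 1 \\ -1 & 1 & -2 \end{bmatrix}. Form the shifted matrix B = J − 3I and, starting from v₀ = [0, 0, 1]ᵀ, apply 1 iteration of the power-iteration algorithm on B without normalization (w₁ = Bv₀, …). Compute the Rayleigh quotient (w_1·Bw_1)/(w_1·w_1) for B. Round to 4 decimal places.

μ ≈ -5.8148

B = J − 3I has rows (-5, 3, -1); (3, -1, 1); (-1, 1, -5)
w1 = Bv₀ = ((-5)·0 + 3·0 + (-1)·1; 3·0 + (-1)·0 + 1·1; (-1)·0 + 1·0 + (-5)·1) = (-1, 1, -5)
Bw1 = (13, -9, 27)
w1·Bw1 = -157; w1·w1 = 27; μ ≈ -157/27 = -5.8148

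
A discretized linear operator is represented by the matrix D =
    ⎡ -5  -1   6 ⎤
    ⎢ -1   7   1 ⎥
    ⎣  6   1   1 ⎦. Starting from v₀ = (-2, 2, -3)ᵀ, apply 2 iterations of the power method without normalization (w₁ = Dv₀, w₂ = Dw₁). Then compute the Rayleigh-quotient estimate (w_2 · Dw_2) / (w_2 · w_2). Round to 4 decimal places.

5.8026

w1 = Dv₀ = ((-5)·(-2) + (-1)·2 + 6·(-3); (-1)·(-2) + 7·2 + 1·(-3); 6·(-2) + 1·2 + 1·(-3)) = (-10, 13, -13)
w2 = Dw1 = ((-5)·(-10) + (-1)·13 + 6·(-13); (-1)·(-10) + 7·13 + 1·(-13); 6·(-10) + 1·13 + 1·(-13)) = (-41, 88, -60)
Dw2 = (-243, 597, -218)
w2·Dw2 = (-41)·(-243) + 88·597 + (-60)·(-218) = 75579; w2·w2 = (-41)·(-41) + 88·88 + (-60)·(-60) = 13025
λ ≈ 75579/13025 = 5.8026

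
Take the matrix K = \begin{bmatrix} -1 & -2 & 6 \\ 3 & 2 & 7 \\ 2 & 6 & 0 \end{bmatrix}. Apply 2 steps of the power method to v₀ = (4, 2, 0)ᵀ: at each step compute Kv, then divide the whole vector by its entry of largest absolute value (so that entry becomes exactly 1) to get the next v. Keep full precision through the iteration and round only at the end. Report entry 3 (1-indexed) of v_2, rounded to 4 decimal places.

Kv0 = (-8.00000, 16.00000, 20.00000); divide by 20.00000 → v1 = (-0.40000, 0.80000, 1.00000)
Kv1 = (4.80000, 7.40000, 4.00000); divide by 7.40000 → v2 = (0.64865, 1.00000, 0.54054)
Requested entry of v2: 80/148 = 0.5405

0.5405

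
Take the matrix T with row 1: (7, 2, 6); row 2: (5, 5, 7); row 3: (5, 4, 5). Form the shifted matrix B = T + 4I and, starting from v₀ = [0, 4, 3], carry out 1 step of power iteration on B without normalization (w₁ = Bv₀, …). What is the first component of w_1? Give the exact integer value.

B = T + 4I has rows (11, 2, 6); (5, 9, 7); (5, 4, 9)
w1 = Bv₀ = (26, 57, 43)
Requested component of w1: 26

26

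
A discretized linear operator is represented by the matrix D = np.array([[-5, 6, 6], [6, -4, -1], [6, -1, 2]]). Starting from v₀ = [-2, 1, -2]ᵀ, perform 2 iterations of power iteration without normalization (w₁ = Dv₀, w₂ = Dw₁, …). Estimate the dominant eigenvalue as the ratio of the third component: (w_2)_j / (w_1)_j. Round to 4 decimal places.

w1 = Dv₀ = (4, -14, -17)
w2 = Dw1 = (-206, 97, 4)
Ratio at component: 4 / -17 = -0.2353

λ ≈ -0.2353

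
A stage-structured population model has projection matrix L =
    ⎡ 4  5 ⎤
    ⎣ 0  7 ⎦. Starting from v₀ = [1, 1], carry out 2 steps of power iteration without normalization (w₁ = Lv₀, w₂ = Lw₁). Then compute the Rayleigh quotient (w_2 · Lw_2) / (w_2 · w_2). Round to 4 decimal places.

w1 = Lv₀ = (9, 7)
w2 = Lw1 = (71, 49)
Lw2 = (529, 343)
w2·Lw2 = 71·529 + 49·343 = 54366; w2·w2 = 71·71 + 49·49 = 7442
λ ≈ 54366/7442 = 7.3053

7.3053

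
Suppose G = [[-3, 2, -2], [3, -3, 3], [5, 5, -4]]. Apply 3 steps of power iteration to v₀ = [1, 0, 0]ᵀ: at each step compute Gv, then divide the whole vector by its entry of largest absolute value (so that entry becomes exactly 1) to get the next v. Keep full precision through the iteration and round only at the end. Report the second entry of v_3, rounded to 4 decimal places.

-0.4000

Gv0 = (-3.00000, 3.00000, 5.00000); divide by 5.00000 → v1 = (-0.60000, 0.60000, 1.00000)
Gv1 = (1.00000, -0.60000, -4.00000); divide by -4.00000 → v2 = (-0.25000, 0.15000, 1.00000)
Gv2 = (-0.95000, 1.80000, -4.50000); divide by -4.50000 → v3 = (0.21111, -0.40000, 1.00000)
Requested entry of v3: -36/90 = -0.4000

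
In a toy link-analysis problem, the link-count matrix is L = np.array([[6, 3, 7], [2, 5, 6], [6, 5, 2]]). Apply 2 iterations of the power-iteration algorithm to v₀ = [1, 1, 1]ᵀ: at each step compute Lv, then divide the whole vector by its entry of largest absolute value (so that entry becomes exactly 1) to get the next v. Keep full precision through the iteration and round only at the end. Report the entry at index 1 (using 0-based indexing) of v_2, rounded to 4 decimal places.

Lv0 = (16.00000, 13.00000, 13.00000); divide by 16.00000 → v1 = (1.00000, 0.81250, 0.81250)
Lv1 = (14.12500, 10.93750, 11.68750); divide by 14.12500 → v2 = (1.00000, 0.77434, 0.82743)
Requested entry of v2: 175/226 = 0.7743

0.7743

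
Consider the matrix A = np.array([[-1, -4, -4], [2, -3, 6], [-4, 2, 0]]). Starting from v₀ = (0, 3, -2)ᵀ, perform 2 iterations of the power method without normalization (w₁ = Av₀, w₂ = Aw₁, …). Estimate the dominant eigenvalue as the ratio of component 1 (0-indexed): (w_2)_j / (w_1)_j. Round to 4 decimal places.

λ ≈ -4.3333

w1 = Av₀ = (-4, -21, 6)
w2 = Aw1 = (64, 91, -26)
Ratio at component: 91 / -21 = -4.3333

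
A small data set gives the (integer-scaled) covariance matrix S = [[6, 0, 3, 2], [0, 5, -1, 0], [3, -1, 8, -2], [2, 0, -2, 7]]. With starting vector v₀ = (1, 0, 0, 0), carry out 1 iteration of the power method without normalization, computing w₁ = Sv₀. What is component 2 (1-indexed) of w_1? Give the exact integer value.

w1 = Sv₀ = (6·1 + 0·0 + 3·0 + 2·0; 0·1 + 5·0 + (-1)·0 + 0·0; 3·1 + (-1)·0 + 8·0 + (-2)·0; 2·1 + 0·0 + (-2)·0 + 7·0) = (6, 0, 3, 2)
The requested component of w1 is 0.

0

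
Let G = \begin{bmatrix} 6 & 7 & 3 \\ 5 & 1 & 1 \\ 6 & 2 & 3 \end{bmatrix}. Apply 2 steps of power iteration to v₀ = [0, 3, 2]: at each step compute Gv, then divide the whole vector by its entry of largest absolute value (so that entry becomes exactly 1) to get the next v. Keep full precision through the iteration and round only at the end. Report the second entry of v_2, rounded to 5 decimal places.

0.65236

Gv0 = (27.000000, 5.000000, 12.000000); divide by 27.000000 → v1 = (1.000000, 0.185185, 0.444444)
Gv1 = (8.629630, 5.629630, 7.703704); divide by 8.629630 → v2 = (1.000000, 0.652361, 0.892704)
Requested entry of v2: 152/233 = 0.65236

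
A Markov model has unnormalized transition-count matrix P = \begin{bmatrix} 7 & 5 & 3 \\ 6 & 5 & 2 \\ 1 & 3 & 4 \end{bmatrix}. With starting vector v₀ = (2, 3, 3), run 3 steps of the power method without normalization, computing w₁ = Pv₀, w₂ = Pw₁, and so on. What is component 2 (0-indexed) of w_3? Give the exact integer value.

w1 = Pv₀ = (7·2 + 5·3 + 3·3; 6·2 + 5·3 + 2·3; 1·2 + 3·3 + 4·3) = (38, 33, 23)
w2 = Pw1 = (7·38 + 5·33 + 3·23; 6·38 + 5·33 + 2·23; 1·38 + 3·33 + 4·23) = (500, 439, 229)
w3 = Pw2 = (6382, 5653, 2733)
The requested component of w3 is 2733.

2733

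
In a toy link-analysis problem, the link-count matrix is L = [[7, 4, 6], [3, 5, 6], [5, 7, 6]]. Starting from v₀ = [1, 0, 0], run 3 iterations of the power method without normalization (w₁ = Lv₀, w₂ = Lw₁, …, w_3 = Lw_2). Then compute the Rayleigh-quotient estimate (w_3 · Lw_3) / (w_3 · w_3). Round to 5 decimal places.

w1 = Lv₀ = (7, 3, 5)
w2 = Lw1 = (91, 66, 86)
w3 = Lw2 = (1417, 1119, 1433)
Lw3 = (22993, 18444, 23516)
w3·Lw3 = 1417·22993 + 1119·18444 + 1433·23516 = 86918345; w3·w3 = 1417·1417 + 1119·1119 + 1433·1433 = 5313539
λ ≈ 86918345/5313539 = 16.35790

16.35790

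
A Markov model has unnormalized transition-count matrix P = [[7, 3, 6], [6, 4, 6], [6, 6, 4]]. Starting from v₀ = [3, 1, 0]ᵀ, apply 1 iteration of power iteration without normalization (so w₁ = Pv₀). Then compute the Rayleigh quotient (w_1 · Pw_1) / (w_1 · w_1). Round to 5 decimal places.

w1 = Pv₀ = (7·3 + 3·1 + 6·0; 6·3 + 4·1 + 6·0; 6·3 + 6·1 + 4·0) = (24, 22, 24)
Pw1 = (378, 376, 372)
w1·Pw1 = 24·378 + 22·376 + 24·372 = 26272; w1·w1 = 24·24 + 22·22 + 24·24 = 1636
λ ≈ 26272/1636 = 16.05868

16.05868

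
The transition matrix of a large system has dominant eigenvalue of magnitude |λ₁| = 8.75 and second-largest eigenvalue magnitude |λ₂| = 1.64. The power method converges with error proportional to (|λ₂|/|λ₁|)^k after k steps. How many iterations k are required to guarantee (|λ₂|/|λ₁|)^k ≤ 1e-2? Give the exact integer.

3

|λ₂/λ₁| = 1.64/8.75 = 0.18743
Need k ≥ ln(1e-2) / ln(0.18743) = -4.6052 / -1.6744 ≈ 2.750
Smallest integer k satisfying the bound: 3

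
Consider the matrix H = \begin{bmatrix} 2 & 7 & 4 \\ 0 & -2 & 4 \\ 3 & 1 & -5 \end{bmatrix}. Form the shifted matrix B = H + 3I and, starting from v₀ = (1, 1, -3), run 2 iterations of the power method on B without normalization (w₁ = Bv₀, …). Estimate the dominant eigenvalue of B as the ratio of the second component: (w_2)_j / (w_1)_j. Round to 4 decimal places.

B = H + 3I has rows (5, 7, 4); (0, 1, 4); (3, 1, -2)
w1 = Bv₀ = (5·1 + 7·1 + 4·(-3); 0·1 + 1·1 + 4·(-3); 3·1 + 1·1 + (-2)·(-3)) = (0, -11, 10)
w2 = Bw1 = (5·0 + 7·(-11) + 4·10; 0·0 + 1·(-11) + 4·10; 3·0 + 1·(-11) + (-2)·10) = (-37, 29, -31)
Ratio: 29/-11 = -2.6364

μ ≈ -2.6364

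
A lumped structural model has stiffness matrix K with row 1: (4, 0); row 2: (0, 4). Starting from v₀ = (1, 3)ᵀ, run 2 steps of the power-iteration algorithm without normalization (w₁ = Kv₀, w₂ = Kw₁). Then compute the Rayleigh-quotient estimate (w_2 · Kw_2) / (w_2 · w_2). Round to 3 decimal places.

w1 = Kv₀ = (4·1 + 0·3; 0·1 + 4·3) = (4, 12)
w2 = Kw1 = (4·4 + 0·12; 0·4 + 4·12) = (16, 48)
Kw2 = (64, 192)
w2·Kw2 = 16·64 + 48·192 = 10240; w2·w2 = 16·16 + 48·48 = 2560
λ ≈ 10240/2560 = 4.000

λ ≈ 4.000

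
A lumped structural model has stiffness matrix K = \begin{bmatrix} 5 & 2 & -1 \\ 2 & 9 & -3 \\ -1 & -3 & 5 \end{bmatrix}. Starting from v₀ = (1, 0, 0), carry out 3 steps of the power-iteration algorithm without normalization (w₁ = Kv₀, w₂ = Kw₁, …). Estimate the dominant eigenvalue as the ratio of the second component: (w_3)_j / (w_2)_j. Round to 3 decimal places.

w1 = Kv₀ = (5, 2, -1)
w2 = Kw1 = (30, 31, -16)
w3 = Kw2 = (228, 387, -203)
Ratio at component: 387 / 31 = 12.484

λ ≈ 12.484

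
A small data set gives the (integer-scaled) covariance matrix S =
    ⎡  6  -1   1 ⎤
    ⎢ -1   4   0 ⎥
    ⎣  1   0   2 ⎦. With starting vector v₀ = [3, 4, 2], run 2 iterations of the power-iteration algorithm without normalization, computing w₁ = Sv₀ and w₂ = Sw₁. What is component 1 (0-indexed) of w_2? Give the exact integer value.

w1 = Sv₀ = (16, 13, 7)
w2 = Sw1 = (90, 36, 30)
The requested component of w2 is 36.

36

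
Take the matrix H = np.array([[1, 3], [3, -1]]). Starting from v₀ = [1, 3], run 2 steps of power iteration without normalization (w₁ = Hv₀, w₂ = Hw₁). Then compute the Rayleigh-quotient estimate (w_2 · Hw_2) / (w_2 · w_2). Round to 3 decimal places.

λ ≈ 1.000

w1 = Hv₀ = (10, 0)
w2 = Hw1 = (10, 30)
Hw2 = (100, 0)
w2·Hw2 = 10·100 + 30·0 = 1000; w2·w2 = 10·10 + 30·30 = 1000
λ ≈ 1000/1000 = 1.000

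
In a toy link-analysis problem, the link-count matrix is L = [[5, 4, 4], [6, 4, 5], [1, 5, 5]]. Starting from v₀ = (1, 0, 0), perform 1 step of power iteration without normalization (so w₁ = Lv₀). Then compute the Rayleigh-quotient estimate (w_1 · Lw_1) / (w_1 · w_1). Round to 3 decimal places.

10.629

w1 = Lv₀ = (5, 6, 1)
Lw1 = (53, 59, 40)
w1·Lw1 = 5·53 + 6·59 + 1·40 = 659; w1·w1 = 5·5 + 6·6 + 1·1 = 62
λ ≈ 659/62 = 10.629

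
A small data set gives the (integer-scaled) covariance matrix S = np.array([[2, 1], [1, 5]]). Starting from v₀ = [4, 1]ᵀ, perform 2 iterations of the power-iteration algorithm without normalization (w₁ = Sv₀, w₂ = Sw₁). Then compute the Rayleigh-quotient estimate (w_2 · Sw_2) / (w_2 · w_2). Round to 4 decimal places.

λ ≈ 5.2000

w1 = Sv₀ = (2·4 + 1·1; 1·4 + 5·1) = (9, 9)
w2 = Sw1 = (2·9 + 1·9; 1·9 + 5·9) = (27, 54)
Sw2 = (108, 297)
w2·Sw2 = 27·108 + 54·297 = 18954; w2·w2 = 27·27 + 54·54 = 3645
λ ≈ 18954/3645 = 5.2000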